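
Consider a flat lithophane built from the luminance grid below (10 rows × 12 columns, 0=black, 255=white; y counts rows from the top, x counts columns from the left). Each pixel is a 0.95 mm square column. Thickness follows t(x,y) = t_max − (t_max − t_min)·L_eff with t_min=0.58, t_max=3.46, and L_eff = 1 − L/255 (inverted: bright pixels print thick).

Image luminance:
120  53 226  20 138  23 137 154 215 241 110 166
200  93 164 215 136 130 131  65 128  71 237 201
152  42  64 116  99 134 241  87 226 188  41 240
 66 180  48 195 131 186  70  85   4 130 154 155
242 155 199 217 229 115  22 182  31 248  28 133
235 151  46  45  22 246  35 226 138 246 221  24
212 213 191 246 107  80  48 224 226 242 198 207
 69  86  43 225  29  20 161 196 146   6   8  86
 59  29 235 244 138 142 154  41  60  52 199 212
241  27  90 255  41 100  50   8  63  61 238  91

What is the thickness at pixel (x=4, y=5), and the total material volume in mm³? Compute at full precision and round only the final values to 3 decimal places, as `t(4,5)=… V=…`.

span = t_max - t_min = 3.46 - 0.58 = 2.880
L(4,5) = 22, L_eff = 1 - 22/255 = 0.913725 (inverted)
t(4,5) = 3.46 - 2.880·0.913725 = 0.828
Σt over all 10·12 pixels = 530532/2125 ≈ 249.6621176
V = pitch²·Σt = 0.95²·530532/2125 = 225.320

t(4,5)=0.828 V=225.320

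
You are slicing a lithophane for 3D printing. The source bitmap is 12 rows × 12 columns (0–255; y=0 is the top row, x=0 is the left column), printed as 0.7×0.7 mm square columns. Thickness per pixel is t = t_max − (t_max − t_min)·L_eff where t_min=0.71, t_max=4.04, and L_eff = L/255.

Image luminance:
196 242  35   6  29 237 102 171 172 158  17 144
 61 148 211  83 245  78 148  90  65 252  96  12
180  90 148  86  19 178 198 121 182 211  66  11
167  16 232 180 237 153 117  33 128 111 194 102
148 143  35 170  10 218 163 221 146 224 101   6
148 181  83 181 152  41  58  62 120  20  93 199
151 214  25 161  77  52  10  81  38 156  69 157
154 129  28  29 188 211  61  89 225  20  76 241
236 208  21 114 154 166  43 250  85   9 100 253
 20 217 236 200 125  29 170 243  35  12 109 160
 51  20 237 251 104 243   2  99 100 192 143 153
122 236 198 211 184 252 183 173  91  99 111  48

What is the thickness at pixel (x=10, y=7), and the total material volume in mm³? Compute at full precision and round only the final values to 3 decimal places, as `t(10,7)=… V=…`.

t(10,7)=3.048 V=167.190

span = t_max - t_min = 4.04 - 0.71 = 3.330
L(10,7) = 76, L_eff = 76/255 = 0.298039
t(10,7) = 4.04 - 3.330·0.298039 = 3.048
Σt over all 12·12 pixels = 2900229/8500 ≈ 341.2034118
V = pitch²·Σt = 0.7²·2900229/8500 = 167.190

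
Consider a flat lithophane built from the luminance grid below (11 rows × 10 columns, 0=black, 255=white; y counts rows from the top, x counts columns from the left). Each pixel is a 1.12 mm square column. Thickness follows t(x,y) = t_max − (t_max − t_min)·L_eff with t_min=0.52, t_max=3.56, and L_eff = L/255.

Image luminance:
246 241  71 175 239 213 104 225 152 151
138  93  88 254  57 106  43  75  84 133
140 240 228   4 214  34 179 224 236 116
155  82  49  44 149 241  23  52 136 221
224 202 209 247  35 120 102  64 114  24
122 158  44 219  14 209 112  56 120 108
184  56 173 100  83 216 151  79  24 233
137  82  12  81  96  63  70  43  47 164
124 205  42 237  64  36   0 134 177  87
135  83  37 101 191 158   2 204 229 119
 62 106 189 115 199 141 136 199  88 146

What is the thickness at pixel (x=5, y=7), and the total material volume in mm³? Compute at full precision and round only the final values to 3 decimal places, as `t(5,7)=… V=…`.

span = t_max - t_min = 3.56 - 0.52 = 3.040
L(5,7) = 63, L_eff = 63/255 = 0.247059
t(5,7) = 3.56 - 3.040·0.247059 = 2.809
Σt over all 11·10 pixels = 477534/2125 ≈ 224.7218824
V = pitch²·Σt = 1.12²·477534/2125 = 281.891

t(5,7)=2.809 V=281.891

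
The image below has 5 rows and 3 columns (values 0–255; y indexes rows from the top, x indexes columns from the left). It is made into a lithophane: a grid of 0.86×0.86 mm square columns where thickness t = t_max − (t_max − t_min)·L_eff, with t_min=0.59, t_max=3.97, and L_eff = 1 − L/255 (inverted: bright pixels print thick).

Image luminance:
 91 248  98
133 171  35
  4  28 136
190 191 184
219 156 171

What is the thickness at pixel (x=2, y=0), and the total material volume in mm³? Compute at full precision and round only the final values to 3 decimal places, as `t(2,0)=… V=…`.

t(2,0)=1.889 V=26.691

span = t_max - t_min = 3.97 - 0.59 = 3.380
L(2,0) = 98, L_eff = 1 - 98/255 = 0.615686 (inverted)
t(2,0) = 3.97 - 3.380·0.615686 = 1.889
Σt over all 5·3 pixels = 61351/1700 ≈ 36.0888235
V = pitch²·Σt = 0.86²·61351/1700 = 26.691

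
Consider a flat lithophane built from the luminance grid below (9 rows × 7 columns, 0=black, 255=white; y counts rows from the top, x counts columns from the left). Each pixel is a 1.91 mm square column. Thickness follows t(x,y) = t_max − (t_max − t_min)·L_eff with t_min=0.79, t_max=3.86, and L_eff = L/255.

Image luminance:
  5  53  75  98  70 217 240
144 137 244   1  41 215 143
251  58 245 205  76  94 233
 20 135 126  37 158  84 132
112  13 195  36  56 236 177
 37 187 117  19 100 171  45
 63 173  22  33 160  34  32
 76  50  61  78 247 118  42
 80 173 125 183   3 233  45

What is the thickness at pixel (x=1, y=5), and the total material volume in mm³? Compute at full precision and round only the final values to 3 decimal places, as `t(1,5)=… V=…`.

t(1,5)=1.609 V=576.673

span = t_max - t_min = 3.86 - 0.79 = 3.070
L(1,5) = 187, L_eff = 187/255 = 0.733333
t(1,5) = 3.86 - 3.070·0.733333 = 1.609
Σt over all 9·7 pixels = 4030907/25500 ≈ 158.0747843
V = pitch²·Σt = 1.91²·4030907/25500 = 576.673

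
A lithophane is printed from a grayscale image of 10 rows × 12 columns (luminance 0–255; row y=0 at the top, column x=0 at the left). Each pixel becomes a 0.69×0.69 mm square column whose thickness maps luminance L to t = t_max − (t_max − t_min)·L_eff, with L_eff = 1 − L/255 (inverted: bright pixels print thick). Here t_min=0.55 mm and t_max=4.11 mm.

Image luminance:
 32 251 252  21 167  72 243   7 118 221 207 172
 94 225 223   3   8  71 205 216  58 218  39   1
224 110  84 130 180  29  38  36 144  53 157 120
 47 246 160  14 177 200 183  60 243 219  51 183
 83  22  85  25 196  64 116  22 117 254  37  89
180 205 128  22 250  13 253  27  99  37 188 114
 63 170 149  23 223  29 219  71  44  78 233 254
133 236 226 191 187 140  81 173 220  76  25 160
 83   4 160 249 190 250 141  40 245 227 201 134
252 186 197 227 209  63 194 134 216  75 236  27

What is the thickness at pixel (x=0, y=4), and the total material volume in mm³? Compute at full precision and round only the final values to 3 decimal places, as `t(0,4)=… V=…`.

t(0,4)=1.709 V=138.980

span = t_max - t_min = 4.11 - 0.55 = 3.560
L(0,4) = 83, L_eff = 1 - 83/255 = 0.674510 (inverted)
t(0,4) = 4.11 - 3.560·0.674510 = 1.709
Σt over all 10·12 pixels = 620316/2125 ≈ 291.9134118
V = pitch²·Σt = 0.69²·620316/2125 = 138.980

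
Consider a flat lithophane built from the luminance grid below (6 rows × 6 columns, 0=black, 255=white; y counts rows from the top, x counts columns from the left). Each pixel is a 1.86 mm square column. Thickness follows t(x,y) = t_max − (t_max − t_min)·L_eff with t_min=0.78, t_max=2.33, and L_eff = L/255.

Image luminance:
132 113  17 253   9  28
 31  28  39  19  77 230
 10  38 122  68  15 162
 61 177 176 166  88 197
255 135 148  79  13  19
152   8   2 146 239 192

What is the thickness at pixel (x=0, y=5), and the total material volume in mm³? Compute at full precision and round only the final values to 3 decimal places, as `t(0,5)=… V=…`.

span = t_max - t_min = 2.33 - 0.78 = 1.550
L(0,5) = 152, L_eff = 152/255 = 0.596078
t(0,5) = 2.33 - 1.550·0.596078 = 1.406
Σt over all 6·6 pixels = 78706/1275 ≈ 61.7301961
V = pitch²·Σt = 1.86²·78706/1275 = 213.562

t(0,5)=1.406 V=213.562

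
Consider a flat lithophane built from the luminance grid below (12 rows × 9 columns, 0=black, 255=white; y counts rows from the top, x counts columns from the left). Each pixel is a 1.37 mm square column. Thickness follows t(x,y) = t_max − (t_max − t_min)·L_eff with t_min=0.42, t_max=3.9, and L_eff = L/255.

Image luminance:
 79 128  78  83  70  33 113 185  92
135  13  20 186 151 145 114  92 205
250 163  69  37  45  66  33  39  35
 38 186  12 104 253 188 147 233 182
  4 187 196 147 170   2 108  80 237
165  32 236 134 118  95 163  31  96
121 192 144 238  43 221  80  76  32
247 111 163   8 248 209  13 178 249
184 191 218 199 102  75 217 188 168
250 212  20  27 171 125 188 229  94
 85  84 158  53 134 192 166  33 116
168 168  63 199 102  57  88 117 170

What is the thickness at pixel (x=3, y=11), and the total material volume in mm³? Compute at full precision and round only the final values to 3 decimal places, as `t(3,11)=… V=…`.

span = t_max - t_min = 3.9 - 0.42 = 3.480
L(3,11) = 199, L_eff = 199/255 = 0.780392
t(3,11) = 3.9 - 3.480·0.780392 = 1.184
Σt over all 12·9 pixels = 233.048
V = pitch²·Σt = 1.37²·233.048 = 437.408

t(3,11)=1.184 V=437.408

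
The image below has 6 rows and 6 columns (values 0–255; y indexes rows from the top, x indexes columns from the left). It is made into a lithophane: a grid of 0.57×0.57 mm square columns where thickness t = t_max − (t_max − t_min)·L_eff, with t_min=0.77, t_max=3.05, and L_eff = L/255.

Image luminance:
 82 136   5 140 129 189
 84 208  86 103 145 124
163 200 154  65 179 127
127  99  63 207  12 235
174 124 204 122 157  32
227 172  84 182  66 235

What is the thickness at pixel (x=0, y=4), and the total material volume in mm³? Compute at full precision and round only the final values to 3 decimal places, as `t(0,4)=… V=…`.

span = t_max - t_min = 3.05 - 0.77 = 2.280
L(0,4) = 174, L_eff = 174/255 = 0.682353
t(0,4) = 3.05 - 2.280·0.682353 = 1.494
Σt over all 6·6 pixels = 141346/2125 ≈ 66.5157647
V = pitch²·Σt = 0.57²·141346/2125 = 21.611

t(0,4)=1.494 V=21.611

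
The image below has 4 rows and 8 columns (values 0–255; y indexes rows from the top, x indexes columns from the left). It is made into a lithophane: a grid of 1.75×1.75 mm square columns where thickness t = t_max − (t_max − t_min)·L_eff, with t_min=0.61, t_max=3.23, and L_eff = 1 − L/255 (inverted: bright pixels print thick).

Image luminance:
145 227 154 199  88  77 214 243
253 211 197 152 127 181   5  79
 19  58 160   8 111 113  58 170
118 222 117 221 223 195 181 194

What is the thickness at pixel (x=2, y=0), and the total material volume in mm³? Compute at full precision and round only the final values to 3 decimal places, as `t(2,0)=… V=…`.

t(2,0)=2.192 V=208.298

span = t_max - t_min = 3.23 - 0.61 = 2.620
L(2,0) = 154, L_eff = 1 - 154/255 = 0.396078 (inverted)
t(2,0) = 3.23 - 2.620·0.396078 = 2.192
Σt over all 4·8 pixels = 17344/255 ≈ 68.0156863
V = pitch²·Σt = 1.75²·17344/255 = 208.298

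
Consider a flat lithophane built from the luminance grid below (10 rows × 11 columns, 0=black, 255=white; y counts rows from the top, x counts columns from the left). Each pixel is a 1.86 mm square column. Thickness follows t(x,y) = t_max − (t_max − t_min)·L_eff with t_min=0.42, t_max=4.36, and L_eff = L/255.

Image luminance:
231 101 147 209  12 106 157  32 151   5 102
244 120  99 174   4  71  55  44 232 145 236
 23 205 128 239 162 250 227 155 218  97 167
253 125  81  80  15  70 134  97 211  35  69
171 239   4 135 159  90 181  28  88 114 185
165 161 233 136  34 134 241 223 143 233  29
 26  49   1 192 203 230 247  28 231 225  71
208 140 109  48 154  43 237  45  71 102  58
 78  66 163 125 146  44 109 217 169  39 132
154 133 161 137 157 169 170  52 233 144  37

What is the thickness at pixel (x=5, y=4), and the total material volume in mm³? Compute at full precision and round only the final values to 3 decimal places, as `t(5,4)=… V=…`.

span = t_max - t_min = 4.36 - 0.42 = 3.940
L(5,4) = 90, L_eff = 90/255 = 0.352941
t(5,4) = 4.36 - 3.940·0.352941 = 2.969
Σt over all 10·11 pixels = 1092897/4250 ≈ 257.1522353
V = pitch²·Σt = 1.86²·1092897/4250 = 889.644

t(5,4)=2.969 V=889.644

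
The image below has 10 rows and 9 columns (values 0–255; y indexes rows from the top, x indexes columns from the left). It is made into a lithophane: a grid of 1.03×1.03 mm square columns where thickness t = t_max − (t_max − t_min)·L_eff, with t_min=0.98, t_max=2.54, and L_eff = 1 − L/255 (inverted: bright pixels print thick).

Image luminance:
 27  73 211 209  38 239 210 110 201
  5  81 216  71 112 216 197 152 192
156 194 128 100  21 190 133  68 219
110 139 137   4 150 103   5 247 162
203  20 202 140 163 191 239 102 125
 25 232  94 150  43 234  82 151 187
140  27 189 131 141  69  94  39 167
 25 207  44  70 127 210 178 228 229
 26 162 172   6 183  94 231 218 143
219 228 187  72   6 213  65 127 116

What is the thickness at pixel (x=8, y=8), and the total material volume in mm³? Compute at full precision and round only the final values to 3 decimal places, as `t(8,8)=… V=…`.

span = t_max - t_min = 2.54 - 0.98 = 1.560
L(8,8) = 143, L_eff = 1 - 143/255 = 0.439216 (inverted)
t(8,8) = 2.54 - 1.560·0.439216 = 1.855
Σt over all 10·9 pixels = 345921/2125 ≈ 162.7863529
V = pitch²·Σt = 1.03²·345921/2125 = 172.700

t(8,8)=1.855 V=172.700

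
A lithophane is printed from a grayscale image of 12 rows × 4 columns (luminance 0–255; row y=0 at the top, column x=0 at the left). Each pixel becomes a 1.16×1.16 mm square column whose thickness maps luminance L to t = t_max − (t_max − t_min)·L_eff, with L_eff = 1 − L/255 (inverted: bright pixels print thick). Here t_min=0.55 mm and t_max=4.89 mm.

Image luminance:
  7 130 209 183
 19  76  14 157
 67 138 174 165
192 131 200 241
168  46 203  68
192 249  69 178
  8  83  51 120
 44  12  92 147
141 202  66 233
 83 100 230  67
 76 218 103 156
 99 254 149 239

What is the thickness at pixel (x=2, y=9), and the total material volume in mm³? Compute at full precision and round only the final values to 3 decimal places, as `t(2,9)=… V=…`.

t(2,9)=4.465 V=178.636

span = t_max - t_min = 4.89 - 0.55 = 4.340
L(2,9) = 230, L_eff = 1 - 230/255 = 0.098039 (inverted)
t(2,9) = 4.89 - 4.340·0.098039 = 4.465
Σt over all 12·4 pixels = 564211/4250 ≈ 132.7555294
V = pitch²·Σt = 1.16²·564211/4250 = 178.636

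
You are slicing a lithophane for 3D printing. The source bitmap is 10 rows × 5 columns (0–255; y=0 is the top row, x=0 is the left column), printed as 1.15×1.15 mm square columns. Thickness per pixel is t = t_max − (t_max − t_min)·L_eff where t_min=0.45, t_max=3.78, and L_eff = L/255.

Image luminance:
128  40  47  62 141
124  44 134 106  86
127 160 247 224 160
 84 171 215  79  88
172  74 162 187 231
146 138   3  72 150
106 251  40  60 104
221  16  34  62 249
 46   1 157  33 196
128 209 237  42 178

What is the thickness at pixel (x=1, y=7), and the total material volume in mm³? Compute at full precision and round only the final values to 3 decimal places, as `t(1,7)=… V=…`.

span = t_max - t_min = 3.78 - 0.45 = 3.330
L(1,7) = 16, L_eff = 16/255 = 0.062745
t(1,7) = 3.78 - 3.330·0.062745 = 3.571
Σt over all 10·5 pixels = 230352/2125 ≈ 108.4009412
V = pitch²·Σt = 1.15²·230352/2125 = 143.360

t(1,7)=3.571 V=143.360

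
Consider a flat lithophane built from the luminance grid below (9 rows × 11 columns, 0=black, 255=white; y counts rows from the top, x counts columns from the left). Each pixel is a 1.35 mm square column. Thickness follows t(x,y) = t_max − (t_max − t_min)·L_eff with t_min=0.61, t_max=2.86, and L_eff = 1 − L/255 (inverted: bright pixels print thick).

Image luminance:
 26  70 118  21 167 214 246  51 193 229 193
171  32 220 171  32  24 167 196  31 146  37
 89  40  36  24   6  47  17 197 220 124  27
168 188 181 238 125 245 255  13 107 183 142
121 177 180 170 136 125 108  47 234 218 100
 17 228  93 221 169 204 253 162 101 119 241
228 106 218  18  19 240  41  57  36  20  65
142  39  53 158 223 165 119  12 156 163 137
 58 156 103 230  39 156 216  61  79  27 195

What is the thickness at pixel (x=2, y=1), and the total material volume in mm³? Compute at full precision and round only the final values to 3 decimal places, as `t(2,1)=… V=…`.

span = t_max - t_min = 2.86 - 0.61 = 2.250
L(2,1) = 220, L_eff = 1 - 220/255 = 0.137255 (inverted)
t(2,1) = 2.86 - 2.250·0.137255 = 2.551
Σt over all 9·11 pixels = 291453/1700 ≈ 171.4429412
V = pitch²·Σt = 1.35²·291453/1700 = 312.455

t(2,1)=2.551 V=312.455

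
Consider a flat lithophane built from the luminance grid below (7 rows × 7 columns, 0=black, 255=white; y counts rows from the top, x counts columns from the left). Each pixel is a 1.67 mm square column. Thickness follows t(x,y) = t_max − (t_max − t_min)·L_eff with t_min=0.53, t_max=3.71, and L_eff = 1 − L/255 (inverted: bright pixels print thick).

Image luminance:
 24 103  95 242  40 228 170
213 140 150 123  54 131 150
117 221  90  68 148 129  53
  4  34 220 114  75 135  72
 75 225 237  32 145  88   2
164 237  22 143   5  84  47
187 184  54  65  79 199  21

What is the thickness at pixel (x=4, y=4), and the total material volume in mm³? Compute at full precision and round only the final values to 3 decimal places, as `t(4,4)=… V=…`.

span = t_max - t_min = 3.71 - 0.53 = 3.180
L(4,4) = 145, L_eff = 1 - 145/255 = 0.431373 (inverted)
t(4,4) = 3.71 - 3.180·0.431373 = 2.338
Σt over all 7·7 pixels = 818373/8500 ≈ 96.2791765
V = pitch²·Σt = 1.67²·818373/8500 = 268.513

t(4,4)=2.338 V=268.513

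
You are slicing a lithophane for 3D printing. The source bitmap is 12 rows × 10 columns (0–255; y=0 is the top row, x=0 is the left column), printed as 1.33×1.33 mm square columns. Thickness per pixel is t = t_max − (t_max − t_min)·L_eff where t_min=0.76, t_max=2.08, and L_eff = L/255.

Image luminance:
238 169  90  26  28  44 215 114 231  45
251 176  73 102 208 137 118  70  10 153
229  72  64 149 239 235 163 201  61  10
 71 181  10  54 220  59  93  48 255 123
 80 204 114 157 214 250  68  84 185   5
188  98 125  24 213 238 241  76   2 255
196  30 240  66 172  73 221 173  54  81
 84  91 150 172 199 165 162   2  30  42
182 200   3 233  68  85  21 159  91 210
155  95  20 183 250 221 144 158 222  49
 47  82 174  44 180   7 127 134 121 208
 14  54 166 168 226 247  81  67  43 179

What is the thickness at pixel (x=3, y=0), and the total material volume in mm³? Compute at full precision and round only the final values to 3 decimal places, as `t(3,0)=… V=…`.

t(3,0)=1.945 V=300.715

span = t_max - t_min = 2.08 - 0.76 = 1.320
L(3,0) = 26, L_eff = 26/255 = 0.101961
t(3,0) = 2.08 - 1.320·0.101961 = 1.945
Σt over all 12·10 pixels = 361253/2125 ≈ 170.0014118
V = pitch²·Σt = 1.33²·361253/2125 = 300.715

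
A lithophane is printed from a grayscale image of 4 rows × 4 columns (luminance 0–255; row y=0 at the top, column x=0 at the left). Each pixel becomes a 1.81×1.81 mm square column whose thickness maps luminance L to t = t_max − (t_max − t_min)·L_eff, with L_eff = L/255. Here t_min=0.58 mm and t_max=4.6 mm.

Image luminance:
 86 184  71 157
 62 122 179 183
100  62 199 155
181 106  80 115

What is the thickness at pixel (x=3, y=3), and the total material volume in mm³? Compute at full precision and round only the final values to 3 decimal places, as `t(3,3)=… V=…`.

t(3,3)=2.787 V=135.658

span = t_max - t_min = 4.6 - 0.58 = 4.020
L(3,3) = 115, L_eff = 115/255 = 0.450980
t(3,3) = 4.6 - 4.020·0.450980 = 2.787
Σt over all 4·4 pixels = 87993/2125 ≈ 41.4084706
V = pitch²·Σt = 1.81²·87993/2125 = 135.658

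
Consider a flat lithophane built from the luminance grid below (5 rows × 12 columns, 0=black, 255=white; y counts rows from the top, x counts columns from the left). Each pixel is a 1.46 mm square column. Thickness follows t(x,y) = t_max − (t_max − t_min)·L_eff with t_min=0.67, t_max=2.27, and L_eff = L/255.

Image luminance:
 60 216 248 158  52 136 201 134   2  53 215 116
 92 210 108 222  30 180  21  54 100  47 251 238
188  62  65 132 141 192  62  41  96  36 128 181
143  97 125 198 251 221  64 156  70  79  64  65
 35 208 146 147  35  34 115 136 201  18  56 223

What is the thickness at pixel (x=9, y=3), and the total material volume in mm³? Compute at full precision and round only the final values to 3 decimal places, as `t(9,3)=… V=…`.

t(9,3)=1.774 V=191.953

span = t_max - t_min = 2.27 - 0.67 = 1.600
L(9,3) = 79, L_eff = 79/255 = 0.309804
t(9,3) = 2.27 - 1.600·0.309804 = 1.774
Σt over all 5·12 pixels = 22963/255 ≈ 90.0509804
V = pitch²·Σt = 1.46²·22963/255 = 191.953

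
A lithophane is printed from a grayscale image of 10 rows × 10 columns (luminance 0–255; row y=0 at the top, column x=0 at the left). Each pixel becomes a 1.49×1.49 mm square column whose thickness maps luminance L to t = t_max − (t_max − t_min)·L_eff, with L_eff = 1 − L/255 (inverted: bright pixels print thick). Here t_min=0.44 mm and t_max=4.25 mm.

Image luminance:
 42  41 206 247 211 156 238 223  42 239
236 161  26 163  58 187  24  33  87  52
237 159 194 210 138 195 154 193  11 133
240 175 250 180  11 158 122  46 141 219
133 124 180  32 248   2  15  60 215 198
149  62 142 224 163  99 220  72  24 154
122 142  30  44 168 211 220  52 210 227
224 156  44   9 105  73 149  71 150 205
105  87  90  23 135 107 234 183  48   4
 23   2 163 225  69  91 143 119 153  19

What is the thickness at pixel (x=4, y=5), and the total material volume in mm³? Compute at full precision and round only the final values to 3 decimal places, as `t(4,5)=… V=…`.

span = t_max - t_min = 4.25 - 0.44 = 3.810
L(4,5) = 163, L_eff = 1 - 163/255 = 0.360784 (inverted)
t(4,5) = 4.25 - 3.810·0.360784 = 2.875
Σt over all 10·10 pixels = 2023603/8500 ≈ 238.0709412
V = pitch²·Σt = 1.49²·2023603/8500 = 528.541

t(4,5)=2.875 V=528.541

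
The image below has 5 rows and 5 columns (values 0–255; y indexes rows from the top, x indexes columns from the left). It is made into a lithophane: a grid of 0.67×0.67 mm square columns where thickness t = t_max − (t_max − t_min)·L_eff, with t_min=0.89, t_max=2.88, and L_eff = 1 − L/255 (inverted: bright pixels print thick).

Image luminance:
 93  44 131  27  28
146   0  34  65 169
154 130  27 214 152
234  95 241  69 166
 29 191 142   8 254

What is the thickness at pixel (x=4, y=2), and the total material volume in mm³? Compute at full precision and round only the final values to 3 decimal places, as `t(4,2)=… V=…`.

t(4,2)=2.076 V=19.948

span = t_max - t_min = 2.88 - 0.89 = 1.990
L(4,2) = 152, L_eff = 1 - 152/255 = 0.403922 (inverted)
t(4,2) = 2.88 - 1.990·0.403922 = 2.076
Σt over all 5·5 pixels = 283283/6375 ≈ 44.4365490
V = pitch²·Σt = 0.67²·283283/6375 = 19.948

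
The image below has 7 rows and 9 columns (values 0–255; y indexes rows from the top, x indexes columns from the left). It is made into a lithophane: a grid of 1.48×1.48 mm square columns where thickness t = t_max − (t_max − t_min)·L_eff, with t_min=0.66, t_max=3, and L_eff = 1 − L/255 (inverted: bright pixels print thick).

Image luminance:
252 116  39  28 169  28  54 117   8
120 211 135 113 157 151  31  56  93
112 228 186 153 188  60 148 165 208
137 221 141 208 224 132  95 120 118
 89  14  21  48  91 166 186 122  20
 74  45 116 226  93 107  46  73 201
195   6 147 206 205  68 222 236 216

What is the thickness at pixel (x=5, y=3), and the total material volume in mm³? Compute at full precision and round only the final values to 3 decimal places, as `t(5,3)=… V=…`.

span = t_max - t_min = 3 - 0.66 = 2.340
L(5,3) = 132, L_eff = 1 - 132/255 = 0.482353 (inverted)
t(5,3) = 3 - 2.340·0.482353 = 1.871
Σt over all 7·9 pixels = 243597/2125 ≈ 114.6338824
V = pitch²·Σt = 1.48²·243597/2125 = 251.094

t(5,3)=1.871 V=251.094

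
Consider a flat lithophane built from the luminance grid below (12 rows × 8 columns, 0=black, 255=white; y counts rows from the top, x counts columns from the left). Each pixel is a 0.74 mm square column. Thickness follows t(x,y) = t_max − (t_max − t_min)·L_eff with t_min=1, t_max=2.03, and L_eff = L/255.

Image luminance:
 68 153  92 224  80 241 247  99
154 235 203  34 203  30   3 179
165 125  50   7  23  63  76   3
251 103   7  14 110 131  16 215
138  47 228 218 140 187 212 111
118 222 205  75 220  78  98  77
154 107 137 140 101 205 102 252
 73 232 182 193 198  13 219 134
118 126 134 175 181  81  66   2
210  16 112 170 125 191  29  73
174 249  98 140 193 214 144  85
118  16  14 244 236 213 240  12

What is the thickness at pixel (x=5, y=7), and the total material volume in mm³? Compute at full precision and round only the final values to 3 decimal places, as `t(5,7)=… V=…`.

span = t_max - t_min = 2.03 - 1 = 1.030
L(5,7) = 13, L_eff = 13/255 = 0.050980
t(5,7) = 2.03 - 1.030·0.050980 = 1.977
Σt over all 12·8 pixels = 3669683/25500 ≈ 143.9091373
V = pitch²·Σt = 0.74²·3669683/25500 = 78.805

t(5,7)=1.977 V=78.805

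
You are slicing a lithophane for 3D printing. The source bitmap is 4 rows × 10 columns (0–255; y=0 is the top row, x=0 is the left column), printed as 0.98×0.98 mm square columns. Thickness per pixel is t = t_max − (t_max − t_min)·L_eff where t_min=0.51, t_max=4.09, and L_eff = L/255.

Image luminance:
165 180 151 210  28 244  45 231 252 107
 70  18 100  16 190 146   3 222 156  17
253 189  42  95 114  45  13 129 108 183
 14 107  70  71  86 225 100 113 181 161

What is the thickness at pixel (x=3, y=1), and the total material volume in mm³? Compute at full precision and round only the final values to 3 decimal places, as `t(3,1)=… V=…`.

span = t_max - t_min = 4.09 - 0.51 = 3.580
L(3,1) = 16, L_eff = 16/255 = 0.062745
t(3,1) = 4.09 - 3.580·0.062745 = 3.865
Σt over all 4·10 pixels = 4871/51 ≈ 95.5098039
V = pitch²·Σt = 0.98²·4871/51 = 91.728

t(3,1)=3.865 V=91.728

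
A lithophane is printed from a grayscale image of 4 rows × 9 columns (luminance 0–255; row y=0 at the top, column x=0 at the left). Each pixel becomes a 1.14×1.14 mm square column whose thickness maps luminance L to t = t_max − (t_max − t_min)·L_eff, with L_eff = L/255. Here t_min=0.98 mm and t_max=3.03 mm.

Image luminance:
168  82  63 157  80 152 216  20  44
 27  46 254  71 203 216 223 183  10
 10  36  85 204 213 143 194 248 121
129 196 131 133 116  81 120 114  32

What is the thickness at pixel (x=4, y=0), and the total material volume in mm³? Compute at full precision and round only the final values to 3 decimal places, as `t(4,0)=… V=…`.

span = t_max - t_min = 3.03 - 0.98 = 2.050
L(4,0) = 80, L_eff = 80/255 = 0.313725
t(4,0) = 3.03 - 2.050·0.313725 = 2.387
Σt over all 4·9 pixels = 123649/1700 ≈ 72.7347059
V = pitch²·Σt = 1.14²·123649/1700 = 94.526

t(4,0)=2.387 V=94.526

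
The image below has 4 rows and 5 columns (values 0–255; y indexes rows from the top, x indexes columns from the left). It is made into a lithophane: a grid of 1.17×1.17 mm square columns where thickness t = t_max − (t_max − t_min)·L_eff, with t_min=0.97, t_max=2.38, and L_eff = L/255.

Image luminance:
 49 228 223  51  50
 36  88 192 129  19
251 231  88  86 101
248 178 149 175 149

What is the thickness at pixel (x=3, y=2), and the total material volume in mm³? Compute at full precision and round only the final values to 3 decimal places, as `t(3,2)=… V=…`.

t(3,2)=1.904 V=44.564

span = t_max - t_min = 2.38 - 0.97 = 1.410
L(3,2) = 86, L_eff = 86/255 = 0.337255
t(3,2) = 2.38 - 1.410·0.337255 = 1.904
Σt over all 4·5 pixels = 276713/8500 ≈ 32.5544706
V = pitch²·Σt = 1.17²·276713/8500 = 44.564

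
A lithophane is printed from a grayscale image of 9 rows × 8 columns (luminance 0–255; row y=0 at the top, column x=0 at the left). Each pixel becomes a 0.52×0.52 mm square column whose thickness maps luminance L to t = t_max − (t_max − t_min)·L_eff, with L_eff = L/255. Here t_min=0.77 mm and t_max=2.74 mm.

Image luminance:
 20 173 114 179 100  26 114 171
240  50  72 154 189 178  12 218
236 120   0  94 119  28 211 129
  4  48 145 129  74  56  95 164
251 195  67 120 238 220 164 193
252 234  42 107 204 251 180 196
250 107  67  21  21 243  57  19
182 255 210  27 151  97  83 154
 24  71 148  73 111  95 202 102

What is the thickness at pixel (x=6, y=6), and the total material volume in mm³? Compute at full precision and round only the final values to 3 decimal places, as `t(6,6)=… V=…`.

t(6,6)=2.300 V=33.821

span = t_max - t_min = 2.74 - 0.77 = 1.970
L(6,6) = 57, L_eff = 57/255 = 0.223529
t(6,6) = 2.74 - 1.970·0.223529 = 2.300
Σt over all 9·8 pixels = 1594739/12750 ≈ 125.0775686
V = pitch²·Σt = 0.52²·1594739/12750 = 33.821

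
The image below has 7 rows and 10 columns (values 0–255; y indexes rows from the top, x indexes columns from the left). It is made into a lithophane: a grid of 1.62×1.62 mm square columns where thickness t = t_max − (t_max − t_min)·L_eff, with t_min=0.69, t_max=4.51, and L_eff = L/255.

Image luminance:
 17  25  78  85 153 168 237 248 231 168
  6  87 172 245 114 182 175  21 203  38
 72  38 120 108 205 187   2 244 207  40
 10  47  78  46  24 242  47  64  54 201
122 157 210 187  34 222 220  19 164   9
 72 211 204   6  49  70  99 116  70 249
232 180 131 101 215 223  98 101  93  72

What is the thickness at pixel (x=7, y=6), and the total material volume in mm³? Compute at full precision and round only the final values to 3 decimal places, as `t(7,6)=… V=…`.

span = t_max - t_min = 4.51 - 0.69 = 3.820
L(7,6) = 101, L_eff = 101/255 = 0.396078
t(7,6) = 4.51 - 3.820·0.396078 = 2.997
Σt over all 7·10 pixels = 15852/85 ≈ 186.4941176
V = pitch²·Σt = 1.62²·15852/85 = 489.435

t(7,6)=2.997 V=489.435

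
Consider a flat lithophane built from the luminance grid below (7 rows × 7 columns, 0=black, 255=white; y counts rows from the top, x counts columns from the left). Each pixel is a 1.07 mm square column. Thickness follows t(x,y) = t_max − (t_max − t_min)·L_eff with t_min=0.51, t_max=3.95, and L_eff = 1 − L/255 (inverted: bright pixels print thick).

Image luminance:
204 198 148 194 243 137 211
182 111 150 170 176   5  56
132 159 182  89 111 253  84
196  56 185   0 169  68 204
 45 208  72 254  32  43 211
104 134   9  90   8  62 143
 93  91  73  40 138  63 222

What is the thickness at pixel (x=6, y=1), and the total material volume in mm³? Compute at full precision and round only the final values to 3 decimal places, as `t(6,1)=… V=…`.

t(6,1)=1.265 V=124.493

span = t_max - t_min = 3.95 - 0.51 = 3.440
L(6,1) = 56, L_eff = 1 - 56/255 = 0.780392 (inverted)
t(6,1) = 3.95 - 3.440·0.780392 = 1.265
Σt over all 7·7 pixels = 2772797/25500 ≈ 108.7371373
V = pitch²·Σt = 1.07²·2772797/25500 = 124.493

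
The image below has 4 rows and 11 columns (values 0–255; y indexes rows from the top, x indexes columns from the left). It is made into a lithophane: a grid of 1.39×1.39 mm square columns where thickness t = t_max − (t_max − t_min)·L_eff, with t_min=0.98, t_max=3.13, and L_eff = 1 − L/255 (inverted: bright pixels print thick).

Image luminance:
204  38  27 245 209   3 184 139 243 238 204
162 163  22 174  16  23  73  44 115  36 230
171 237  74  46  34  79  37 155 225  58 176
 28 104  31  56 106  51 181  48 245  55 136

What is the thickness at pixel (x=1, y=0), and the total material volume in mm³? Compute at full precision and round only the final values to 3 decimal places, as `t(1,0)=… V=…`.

span = t_max - t_min = 3.13 - 0.98 = 2.150
L(1,0) = 38, L_eff = 1 - 38/255 = 0.850980 (inverted)
t(1,0) = 3.13 - 2.150·0.850980 = 1.300
Σt over all 4·11 pixels = 440287/5100 ≈ 86.3307843
V = pitch²·Σt = 1.39²·440287/5100 = 166.800

t(1,0)=1.300 V=166.800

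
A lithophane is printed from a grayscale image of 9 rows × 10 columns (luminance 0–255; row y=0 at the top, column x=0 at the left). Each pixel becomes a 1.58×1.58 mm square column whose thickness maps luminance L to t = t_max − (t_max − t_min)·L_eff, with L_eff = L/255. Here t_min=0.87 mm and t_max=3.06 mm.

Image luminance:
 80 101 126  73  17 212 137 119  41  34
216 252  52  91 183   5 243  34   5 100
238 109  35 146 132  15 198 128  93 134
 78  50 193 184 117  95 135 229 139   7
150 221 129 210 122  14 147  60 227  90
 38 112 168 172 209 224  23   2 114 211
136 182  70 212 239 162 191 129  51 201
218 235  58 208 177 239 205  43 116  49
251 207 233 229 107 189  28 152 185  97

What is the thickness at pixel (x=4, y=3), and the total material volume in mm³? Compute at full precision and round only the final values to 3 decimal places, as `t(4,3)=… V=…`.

span = t_max - t_min = 3.06 - 0.87 = 2.190
L(4,3) = 117, L_eff = 117/255 = 0.458824
t(4,3) = 3.06 - 2.190·0.458824 = 2.055
Σt over all 9·10 pixels = 731793/4250 ≈ 172.1865882
V = pitch²·Σt = 1.58²·731793/4250 = 429.847

t(4,3)=2.055 V=429.847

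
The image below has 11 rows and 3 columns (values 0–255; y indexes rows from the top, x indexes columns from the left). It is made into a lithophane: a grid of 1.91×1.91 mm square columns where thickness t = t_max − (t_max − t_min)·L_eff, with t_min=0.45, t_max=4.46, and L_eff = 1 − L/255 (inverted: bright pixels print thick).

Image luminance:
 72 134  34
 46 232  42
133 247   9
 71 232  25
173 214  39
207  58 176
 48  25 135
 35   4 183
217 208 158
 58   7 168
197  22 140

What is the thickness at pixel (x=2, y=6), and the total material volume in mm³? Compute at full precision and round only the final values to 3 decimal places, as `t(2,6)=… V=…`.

span = t_max - t_min = 4.46 - 0.45 = 4.010
L(2,6) = 135, L_eff = 1 - 135/255 = 0.470588 (inverted)
t(2,6) = 4.46 - 4.010·0.470588 = 2.573
Σt over all 11·3 pixels = 470506/6375 ≈ 73.8048627
V = pitch²·Σt = 1.91²·470506/6375 = 269.248

t(2,6)=2.573 V=269.248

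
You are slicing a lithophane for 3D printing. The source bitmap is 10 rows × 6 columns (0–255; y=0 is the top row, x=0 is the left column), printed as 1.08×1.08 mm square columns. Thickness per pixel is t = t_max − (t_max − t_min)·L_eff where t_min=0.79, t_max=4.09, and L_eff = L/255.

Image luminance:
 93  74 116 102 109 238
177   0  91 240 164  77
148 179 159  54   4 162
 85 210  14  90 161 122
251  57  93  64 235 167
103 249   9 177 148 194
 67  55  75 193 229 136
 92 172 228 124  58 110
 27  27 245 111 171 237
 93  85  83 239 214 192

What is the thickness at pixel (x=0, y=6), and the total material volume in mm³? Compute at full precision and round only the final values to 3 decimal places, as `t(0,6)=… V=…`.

t(0,6)=3.223 V=167.304

span = t_max - t_min = 4.09 - 0.79 = 3.300
L(0,6) = 67, L_eff = 67/255 = 0.262745
t(0,6) = 4.09 - 3.300·0.262745 = 3.223
Σt over all 10·6 pixels = 121921/850 ≈ 143.4364706
V = pitch²·Σt = 1.08²·121921/850 = 167.304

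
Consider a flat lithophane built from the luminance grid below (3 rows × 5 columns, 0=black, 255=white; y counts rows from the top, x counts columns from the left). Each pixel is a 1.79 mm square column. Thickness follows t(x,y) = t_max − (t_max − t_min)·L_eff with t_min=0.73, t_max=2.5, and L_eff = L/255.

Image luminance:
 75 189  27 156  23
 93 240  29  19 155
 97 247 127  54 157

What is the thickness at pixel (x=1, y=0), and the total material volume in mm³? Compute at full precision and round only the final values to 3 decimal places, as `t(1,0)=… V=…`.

t(1,0)=1.188 V=82.612

span = t_max - t_min = 2.5 - 0.73 = 1.770
L(1,0) = 189, L_eff = 189/255 = 0.741176
t(1,0) = 2.5 - 1.770·0.741176 = 1.188
Σt over all 3·5 pixels = 109579/4250 ≈ 25.7832941
V = pitch²·Σt = 1.79²·109579/4250 = 82.612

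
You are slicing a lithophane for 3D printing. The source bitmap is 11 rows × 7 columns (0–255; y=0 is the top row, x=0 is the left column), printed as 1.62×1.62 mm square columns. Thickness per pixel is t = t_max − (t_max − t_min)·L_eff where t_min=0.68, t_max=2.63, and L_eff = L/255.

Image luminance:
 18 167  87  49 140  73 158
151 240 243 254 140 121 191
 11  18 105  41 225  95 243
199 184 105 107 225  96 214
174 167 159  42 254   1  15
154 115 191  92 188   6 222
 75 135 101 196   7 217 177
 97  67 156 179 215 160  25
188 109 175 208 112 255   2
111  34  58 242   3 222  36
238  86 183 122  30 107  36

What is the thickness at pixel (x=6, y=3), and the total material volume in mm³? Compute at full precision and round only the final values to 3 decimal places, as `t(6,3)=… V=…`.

t(6,3)=0.994 V=329.895

span = t_max - t_min = 2.63 - 0.68 = 1.950
L(6,3) = 214, L_eff = 214/255 = 0.839216
t(6,3) = 2.63 - 1.950·0.839216 = 0.994
Σt over all 11·7 pixels = 42739/340 ≈ 125.7029412
V = pitch²·Σt = 1.62²·42739/340 = 329.895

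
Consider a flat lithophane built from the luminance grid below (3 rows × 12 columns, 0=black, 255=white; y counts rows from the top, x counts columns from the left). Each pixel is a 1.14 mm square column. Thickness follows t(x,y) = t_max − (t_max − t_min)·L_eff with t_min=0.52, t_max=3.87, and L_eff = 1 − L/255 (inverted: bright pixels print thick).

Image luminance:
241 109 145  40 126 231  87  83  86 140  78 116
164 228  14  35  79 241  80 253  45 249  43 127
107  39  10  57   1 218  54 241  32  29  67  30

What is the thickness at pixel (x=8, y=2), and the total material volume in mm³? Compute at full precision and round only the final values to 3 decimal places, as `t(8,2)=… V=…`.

t(8,2)=0.940 V=91.341

span = t_max - t_min = 3.87 - 0.52 = 3.350
L(8,2) = 32, L_eff = 1 - 32/255 = 0.874510 (inverted)
t(8,2) = 3.87 - 3.350·0.874510 = 0.940
Σt over all 3·12 pixels = 358447/5100 ≈ 70.2837255
V = pitch²·Σt = 1.14²·358447/5100 = 91.341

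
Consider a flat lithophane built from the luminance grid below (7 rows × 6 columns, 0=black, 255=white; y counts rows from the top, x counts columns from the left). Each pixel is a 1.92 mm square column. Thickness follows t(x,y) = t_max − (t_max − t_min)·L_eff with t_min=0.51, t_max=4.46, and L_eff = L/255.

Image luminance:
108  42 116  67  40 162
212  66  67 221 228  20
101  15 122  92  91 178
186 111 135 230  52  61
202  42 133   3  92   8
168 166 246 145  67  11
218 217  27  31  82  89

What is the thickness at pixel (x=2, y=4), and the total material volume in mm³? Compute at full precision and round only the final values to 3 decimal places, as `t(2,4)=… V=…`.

t(2,4)=2.400 V=423.865

span = t_max - t_min = 4.46 - 0.51 = 3.950
L(2,4) = 133, L_eff = 133/255 = 0.521569
t(2,4) = 4.46 - 3.950·0.521569 = 2.400
Σt over all 7·6 pixels = 293201/2550 ≈ 114.9807843
V = pitch²·Σt = 1.92²·293201/2550 = 423.865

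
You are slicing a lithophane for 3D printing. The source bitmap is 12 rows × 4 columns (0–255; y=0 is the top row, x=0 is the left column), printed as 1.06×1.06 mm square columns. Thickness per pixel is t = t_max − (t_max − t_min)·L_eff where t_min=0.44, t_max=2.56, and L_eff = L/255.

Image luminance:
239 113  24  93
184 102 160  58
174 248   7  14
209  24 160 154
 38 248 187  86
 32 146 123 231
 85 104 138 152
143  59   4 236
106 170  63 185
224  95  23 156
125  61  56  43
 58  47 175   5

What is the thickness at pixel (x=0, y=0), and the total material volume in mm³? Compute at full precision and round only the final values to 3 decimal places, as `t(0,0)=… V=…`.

t(0,0)=0.573 V=86.065

span = t_max - t_min = 2.56 - 0.44 = 2.120
L(0,0) = 239, L_eff = 239/255 = 0.937255
t(0,0) = 2.56 - 2.120·0.937255 = 0.573
Σt over all 12·4 pixels = 488309/6375 ≈ 76.5974902
V = pitch²·Σt = 1.06²·488309/6375 = 86.065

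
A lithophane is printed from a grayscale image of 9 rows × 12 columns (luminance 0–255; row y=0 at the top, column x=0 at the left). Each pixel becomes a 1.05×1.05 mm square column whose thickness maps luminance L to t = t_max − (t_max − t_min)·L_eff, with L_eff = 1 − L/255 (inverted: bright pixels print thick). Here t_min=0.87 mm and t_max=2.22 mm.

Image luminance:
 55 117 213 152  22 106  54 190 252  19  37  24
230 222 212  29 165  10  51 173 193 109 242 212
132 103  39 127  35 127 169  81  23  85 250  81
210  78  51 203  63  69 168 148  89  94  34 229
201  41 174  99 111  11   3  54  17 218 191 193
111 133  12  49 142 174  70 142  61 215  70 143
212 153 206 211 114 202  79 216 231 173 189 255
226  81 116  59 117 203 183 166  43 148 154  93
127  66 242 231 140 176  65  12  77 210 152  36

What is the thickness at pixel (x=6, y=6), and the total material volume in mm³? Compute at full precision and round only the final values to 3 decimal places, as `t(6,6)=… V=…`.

span = t_max - t_min = 2.22 - 0.87 = 1.350
L(6,6) = 79, L_eff = 1 - 79/255 = 0.690196 (inverted)
t(6,6) = 2.22 - 1.350·0.690196 = 1.288
Σt over all 9·12 pixels = 70929/425 ≈ 166.8917647
V = pitch²·Σt = 1.05²·70929/425 = 183.998

t(6,6)=1.288 V=183.998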